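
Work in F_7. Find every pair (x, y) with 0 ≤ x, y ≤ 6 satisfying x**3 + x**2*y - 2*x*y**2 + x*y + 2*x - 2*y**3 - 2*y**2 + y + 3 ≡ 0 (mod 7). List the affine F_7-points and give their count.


Affine F_7-points: {(0, 1), (1, 5), (2, 1), (2, 5), (3, 2), (3, 4), (4, 1), (6, 0), (6, 2), (6, 5)}; count = 10.

For each of the 49 pairs (x, y) ∈ F_7², evaluate f(x, y) mod 7. Record the zeros.
  x = 0: [0↦3, 1↦0, 2↦2, 3↦4, 4↦1, 5↦2, 6↦2]  zeros at y ∈ {1}
  x = 1: [0↦6, 1↦3, 2↦1, 3↦2, 4↦1, 5↦0, 6↦1]  zeros at y ∈ {5}
  x = 2: [0↦1, 1↦0, 2↦3, 3↦5, 4↦1, 5↦0, 6↦4]  zeros at y ∈ {1, 5}
  x = 3: [0↦1, 1↦4, 2↦0, 3↦5, 4↦0, 5↦1, 6↦3]  zeros at y ∈ {2, 4}
  x = 4: [0↦5, 1↦0, 2↦5, 3↦1, 4↦4, 5↦2, 6↦4]  zeros at y ∈ {1}
  x = 5: [0↦5, 1↦1, 2↦3, 3↦6, 4↦5, 5↦2, 6↦6]  zeros at y ∈ ∅
  x = 6: [0↦0, 1↦6, 2↦0, 3↦5, 4↦2, 5↦0, 6↦1]  zeros at y ∈ {0, 2, 5}
Collecting zeros: affine points = {(0, 1), (1, 5), (2, 1), (2, 5), (3, 2), (3, 4), (4, 1), (6, 0), (6, 2), (6, 5)}.
Total count |C(F_7)_aff| = 10.


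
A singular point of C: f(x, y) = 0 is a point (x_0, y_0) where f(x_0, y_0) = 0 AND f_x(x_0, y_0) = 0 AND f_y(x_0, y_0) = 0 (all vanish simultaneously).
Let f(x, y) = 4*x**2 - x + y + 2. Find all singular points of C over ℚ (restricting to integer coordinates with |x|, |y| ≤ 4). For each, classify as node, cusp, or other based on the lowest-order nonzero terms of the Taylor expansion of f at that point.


No singular points in the scanned grid; C is smooth there.

Compute partial derivatives:
  f_x = 8*x - 1.
  f_y = 1.
f_y = 1 is a nonzero constant, so f_y never vanishes: no point (x, y) can satisfy f = f_x = f_y = 0. In particular no (x, y) ∈ {−4, ..., 4}² is singular; the curve is smooth.


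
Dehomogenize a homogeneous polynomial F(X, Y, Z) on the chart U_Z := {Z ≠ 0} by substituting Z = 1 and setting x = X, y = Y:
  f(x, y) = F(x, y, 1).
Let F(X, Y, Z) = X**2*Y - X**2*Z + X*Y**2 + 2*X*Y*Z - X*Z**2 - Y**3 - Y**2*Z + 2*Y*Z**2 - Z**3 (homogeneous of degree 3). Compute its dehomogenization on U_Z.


f(x, y) = x**2*y - x**2 + x*y**2 + 2*x*y - x - y**3 - y**2 + 2*y - 1

On U_Z we set Z = 1. Each monomial c·X^i·Y^j·Z^k in F becomes c·x^i·y^j·1^k = c·x^i·y^j.
Substituting Z = 1: F(X, Y, 1) = x**2*y - x**2 + x*y**2 + 2*x*y - x - y**3 - y**2 + 2*y - 1.
Note: deg(f) ≤ deg(F) = 3; strict inequality happens when F is divisible by Z (lost terms).


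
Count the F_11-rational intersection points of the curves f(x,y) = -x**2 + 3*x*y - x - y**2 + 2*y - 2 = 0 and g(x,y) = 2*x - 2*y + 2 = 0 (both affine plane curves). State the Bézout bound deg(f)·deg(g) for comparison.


Common zeros: ∅; count = 0; Bézout bound = 2.

deg(f) = 2, deg(g) = 1, so Bézout bound = 2.
Scan x ∈ F_11. For each x, list the y ∈ F_11 with f(x, y) ≡ 0 and those with g(x, y) ≡ 0 (mod 11); the common zeros in that column are the intersection.
  x = 0: f ≡ 0 at y ∈ ∅; g ≡ 0 at y ∈ {1}; common: ∅.
  x = 1: f ≡ 0 at y ∈ {1, 4}; g ≡ 0 at y ∈ {2}; common: ∅.
  x = 2: f ≡ 0 at y ∈ ∅; g ≡ 0 at y ∈ {3}; common: ∅.
  x = 3: f ≡ 0 at y ∈ ∅; g ≡ 0 at y ∈ {4}; common: ∅.
  x = 4: f ≡ 0 at y ∈ {0, 3}; g ≡ 0 at y ∈ {5}; common: ∅.
  x = 5: f ≡ 0 at y ∈ ∅; g ≡ 0 at y ∈ {6}; common: ∅.
  x = 6: f ≡ 0 at y ∈ {0, 9}; g ≡ 0 at y ∈ {7}; common: ∅.
  x = 7: f ≡ 0 at y ∈ {6}; g ≡ 0 at y ∈ {8}; common: ∅.
  x = 8: f ≡ 0 at y ∈ ∅; g ≡ 0 at y ∈ {9}; common: ∅.
  x = 9: f ≡ 0 at y ∈ {9}; g ≡ 0 at y ∈ {10}; common: ∅.
  x = 10: f ≡ 0 at y ∈ {4, 6}; g ≡ 0 at y ∈ {0}; common: ∅.
Collecting: common zeros = ∅, so the count is 0.
Comparison with the Bézout bound: 0 ≤ 2 = deg(f)·deg(g), as expected for curves with no common component (the affine F_11-count falls short of the bound because intersections may lie at infinity, over extension fields, or carry multiplicity).


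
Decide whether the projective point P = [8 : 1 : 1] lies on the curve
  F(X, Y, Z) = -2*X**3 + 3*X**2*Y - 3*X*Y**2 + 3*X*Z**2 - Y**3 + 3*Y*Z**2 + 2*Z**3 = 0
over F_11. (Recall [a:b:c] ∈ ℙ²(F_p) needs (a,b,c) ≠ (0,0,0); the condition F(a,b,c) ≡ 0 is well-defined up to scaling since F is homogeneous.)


F(8,1,1) ≡ 8 (mod 11); P is NOT on the curve.

Evaluate F(8, 1, 1) term-by-term (mod 11).
  -2*X**3 ↦ -2·512·1·1 = -1024
  3*X**2*Y ↦ 3·64·1·1 = 192
  -3*X*Y**2 ↦ -3·8·1·1 = -24
  3*X*Z**2 ↦ 3·8·1·1 = 24
  -Y**3 ↦ -1·1·1·1 = -1
  3*Y*Z**2 ↦ 3·1·1·1 = 3
  2*Z**3 ↦ 2·1·1·1 = 2
Sum: F(8, 1, 1) = (-1024) + (192) + (-24) + (24) + (-1) + (3) + (2) = -828.
Reducing mod 11: -828 ≡ 8 (mod 11).
Since F(a, b, c) ≡ 8 ≠ 0 (mod 11), P does NOT lie on the curve.


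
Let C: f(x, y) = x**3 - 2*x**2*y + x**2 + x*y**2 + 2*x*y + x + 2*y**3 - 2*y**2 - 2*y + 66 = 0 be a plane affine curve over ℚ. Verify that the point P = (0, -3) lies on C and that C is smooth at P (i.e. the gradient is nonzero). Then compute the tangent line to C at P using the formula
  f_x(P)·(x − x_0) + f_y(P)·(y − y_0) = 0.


Tangent line at P: 4*x + 64*y + 192 = 0.

Step 1: f(0, -3) = 0, so P lies on C.
Step 2: partial derivatives
  f_x(x, y) = 3*x**2 - 4*x*y + 2*x + y**2 + 2*y + 1, f_y(x, y) = -2*x**2 + 2*x*y + 2*x + 6*y**2 - 4*y - 2.
  f_x(P) = 4, f_y(P) = 64 (gradient nonzero, so P is smooth).
Step 3: tangent line at P: 4·(x − 0) + 64·(y − -3) = 0.
Expanding: 4*x + 64*y + 192 = 0.


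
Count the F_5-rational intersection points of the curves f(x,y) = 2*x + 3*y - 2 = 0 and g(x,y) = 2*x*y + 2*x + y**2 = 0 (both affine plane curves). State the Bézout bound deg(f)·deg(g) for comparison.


Common zeros: ∅; count = 0; Bézout bound = 2.

deg(f) = 1, deg(g) = 2, so Bézout bound = 2.
Scan x ∈ F_5. For each x, list the y ∈ F_5 with f(x, y) ≡ 0 and those with g(x, y) ≡ 0 (mod 5); the common zeros in that column are the intersection.
  x = 0: f ≡ 0 at y ∈ {4}; g ≡ 0 at y ∈ {0}; common: ∅.
  x = 1: f ≡ 0 at y ∈ {0}; g ≡ 0 at y ∈ {1, 2}; common: ∅.
  x = 2: f ≡ 0 at y ∈ {1}; g ≡ 0 at y ∈ {3}; common: ∅.
  x = 3: f ≡ 0 at y ∈ {2}; g ≡ 0 at y ∈ ∅; common: ∅.
  x = 4: f ≡ 0 at y ∈ {3}; g ≡ 0 at y ∈ ∅; common: ∅.
Collecting: common zeros = ∅, so the count is 0.
Comparison with the Bézout bound: 0 ≤ 2 = deg(f)·deg(g), as expected for curves with no common component (the affine F_5-count falls short of the bound because intersections may lie at infinity, over extension fields, or carry multiplicity).


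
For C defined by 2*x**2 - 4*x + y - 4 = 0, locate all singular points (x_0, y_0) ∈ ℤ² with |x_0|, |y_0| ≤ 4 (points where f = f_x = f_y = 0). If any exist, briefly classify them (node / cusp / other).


No singular points in the scanned grid; C is smooth there.

Compute partial derivatives:
  f_x = 4*x - 4.
  f_y = 1.
f_y = 1 is a nonzero constant, so f_y never vanishes: no point (x, y) can satisfy f = f_x = f_y = 0. In particular no (x, y) ∈ {−4, ..., 4}² is singular; the curve is smooth.


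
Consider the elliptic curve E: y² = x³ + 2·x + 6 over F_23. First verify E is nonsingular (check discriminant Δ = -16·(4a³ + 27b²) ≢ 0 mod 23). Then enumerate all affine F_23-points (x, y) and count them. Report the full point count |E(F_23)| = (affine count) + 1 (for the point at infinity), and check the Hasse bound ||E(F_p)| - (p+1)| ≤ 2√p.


Affine points = {(0, 11), (0, 12), (1, 3), (1, 20), (2, 8), (2, 15), (3, 4), (3, 19), (4, 3), (4, 20), (5, 7), (5, 16), (6, 2), (6, 21), (7, 8), (7, 15), (11, 5), (11, 18), (14, 8), (14, 15), (17, 10), (17, 13), (18, 3), (18, 20), (19, 7), (19, 16), (22, 7), (22, 16)}; affine count = 28; |E(F_23)| = 29.

Discriminant check: Δ ∝ 4a³ + 27b² = 4·2³ + 27·6² = 4·8 + 27·36 ≡ 15 (mod 23). Nonzero ⇒ E is nonsingular.
For each x ∈ F_23, compute rhs = x³ + 2·x + 6 mod 23, then count y ∈ F_23 with y² ≡ rhs.
  x = 0: rhs = 6, matching y values: 11, 12 (2 points).
  x = 1: rhs = 9, matching y values: 3, 20 (2 points).
  x = 2: rhs = 18, matching y values: 8, 15 (2 points).
  x = 3: rhs = 16, matching y values: 4, 19 (2 points).
  x = 4: rhs = 9, matching y values: 3, 20 (2 points).
  x = 5: rhs = 3, matching y values: 7, 16 (2 points).
  x = 6: rhs = 4, matching y values: 2, 21 (2 points).
  x = 7: rhs = 18, matching y values: 8, 15 (2 points).
  x = 8: rhs = 5, matching y values: none (0 points).
  x = 9: rhs = 17, matching y values: none (0 points).
  x = 10: rhs = 14, matching y values: none (0 points).
  x = 11: rhs = 2, matching y values: 5, 18 (2 points).
  x = 12: rhs = 10, matching y values: none (0 points).
  x = 13: rhs = 21, matching y values: none (0 points).
  x = 14: rhs = 18, matching y values: 8, 15 (2 points).
  x = 15: rhs = 7, matching y values: none (0 points).
  x = 16: rhs = 17, matching y values: none (0 points).
  x = 17: rhs = 8, matching y values: 10, 13 (2 points).
  x = 18: rhs = 9, matching y values: 3, 20 (2 points).
  x = 19: rhs = 3, matching y values: 7, 16 (2 points).
  x = 20: rhs = 19, matching y values: none (0 points).
  x = 21: rhs = 17, matching y values: none (0 points).
  x = 22: rhs = 3, matching y values: 7, 16 (2 points).
Total affine count: 28.
Full point count |E(F_23)| = 28 + 1 = 29.
Hasse bound: |29 − (23+1)| = |5| = 5 ≤ 2√23 ≈ 9.5917 ✓.


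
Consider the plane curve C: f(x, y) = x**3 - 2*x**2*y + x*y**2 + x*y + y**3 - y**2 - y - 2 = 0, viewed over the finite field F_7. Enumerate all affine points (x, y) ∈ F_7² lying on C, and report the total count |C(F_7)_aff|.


Affine F_7-points: {(0, 2), (0, 4), (1, 6), (2, 3), (3, 6)}; count = 5.

For each of the 49 pairs (x, y) ∈ F_7², evaluate f(x, y) mod 7. Record the zeros.
  x = 0: [0↦5, 1↦4, 2↦0, 3↦6, 4↦0, 5↦2, 6↦4]  zeros at y ∈ {2, 4}
  x = 1: [0↦6, 1↦5, 2↦3, 3↦6, 4↦6, 5↦2, 6↦0]  zeros at y ∈ {6}
  x = 2: [0↦6, 1↦1, 2↦4, 3↦0, 4↦2, 5↦2, 6↦6]  zeros at y ∈ {3}
  x = 3: [0↦4, 1↦5, 2↦2, 3↦1, 4↦1, 5↦1, 6↦0]  zeros at y ∈ {6}
  x = 4: [0↦6, 1↦2, 2↦3, 3↦1, 4↦2, 5↦5, 6↦2]  zeros at y ∈ ∅
  x = 5: [0↦4, 1↦5, 2↦6, 3↦6, 4↦4, 5↦6, 6↦4]  zeros at y ∈ ∅
  x = 6: [0↦4, 1↦6, 2↦3, 3↦1, 4↦6, 5↦3, 6↦5]  zeros at y ∈ ∅
Collecting zeros: affine points = {(0, 2), (0, 4), (1, 6), (2, 3), (3, 6)}.
Total count |C(F_7)_aff| = 5.


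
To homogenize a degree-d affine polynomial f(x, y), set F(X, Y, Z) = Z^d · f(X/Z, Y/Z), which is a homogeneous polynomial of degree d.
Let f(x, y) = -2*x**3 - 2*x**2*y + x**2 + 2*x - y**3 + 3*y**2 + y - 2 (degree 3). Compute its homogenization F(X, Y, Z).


F(X, Y, Z) = -2*X**3 - 2*X**2*Y + X**2*Z + 2*X*Z**2 - Y**3 + 3*Y**2*Z + Y*Z**2 - 2*Z**3

deg(f) = 3.
Substitute x = X/Z, y = Y/Z into f, then multiply by Z^3.
  monomial -2·x^3·y^0 ↦ -2·X^3·Y^0·Z^0.
  monomial -2·x^2·y^1 ↦ -2·X^2·Y^1·Z^0.
  monomial 1·x^2·y^0 ↦ 1·X^2·Y^0·Z^1.
  monomial 2·x^1·y^0 ↦ 2·X^1·Y^0·Z^2.
  monomial -1·x^0·y^3 ↦ -1·X^0·Y^3·Z^0.
  monomial 3·x^0·y^2 ↦ 3·X^0·Y^2·Z^1.
  monomial 1·x^0·y^1 ↦ 1·X^0·Y^1·Z^2.
  monomial -2·x^0·y^0 ↦ -2·X^0·Y^0·Z^3.
Collecting: F(X, Y, Z) = -2*X**3 - 2*X**2*Y + X**2*Z + 2*X*Z**2 - Y**3 + 3*Y**2*Z + Y*Z**2 - 2*Z**3.


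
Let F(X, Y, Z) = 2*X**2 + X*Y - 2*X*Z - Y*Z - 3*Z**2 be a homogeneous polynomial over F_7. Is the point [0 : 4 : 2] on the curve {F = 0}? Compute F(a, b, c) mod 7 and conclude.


F(0,4,2) ≡ 1 (mod 7); P is NOT on the curve.

Evaluate F(0, 4, 2) term-by-term (mod 7).
  2*X**2 ↦ 2·0·1·1 = 0
  X*Y ↦ 1·0·4·1 = 0
  -2*X*Z ↦ -2·0·1·2 = 0
  -Y*Z ↦ -1·1·4·2 = -8
  -3*Z**2 ↦ -3·1·1·4 = -12
Sum: F(0, 4, 2) = (0) + (0) + (0) + (-8) + (-12) = -20.
Reducing mod 7: -20 ≡ 1 (mod 7).
Since F(a, b, c) ≡ 1 ≠ 0 (mod 7), P does NOT lie on the curve.


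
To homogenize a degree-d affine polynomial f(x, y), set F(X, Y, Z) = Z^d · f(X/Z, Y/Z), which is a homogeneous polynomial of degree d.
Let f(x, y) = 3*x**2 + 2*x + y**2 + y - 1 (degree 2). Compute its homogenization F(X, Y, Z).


F(X, Y, Z) = 3*X**2 + 2*X*Z + Y**2 + Y*Z - Z**2

deg(f) = 2.
Substitute x = X/Z, y = Y/Z into f, then multiply by Z^2.
  monomial 3·x^2·y^0 ↦ 3·X^2·Y^0·Z^0.
  monomial 2·x^1·y^0 ↦ 2·X^1·Y^0·Z^1.
  monomial 1·x^0·y^2 ↦ 1·X^0·Y^2·Z^0.
  monomial 1·x^0·y^1 ↦ 1·X^0·Y^1·Z^1.
  monomial -1·x^0·y^0 ↦ -1·X^0·Y^0·Z^2.
Collecting: F(X, Y, Z) = 3*X**2 + 2*X*Z + Y**2 + Y*Z - Z**2.


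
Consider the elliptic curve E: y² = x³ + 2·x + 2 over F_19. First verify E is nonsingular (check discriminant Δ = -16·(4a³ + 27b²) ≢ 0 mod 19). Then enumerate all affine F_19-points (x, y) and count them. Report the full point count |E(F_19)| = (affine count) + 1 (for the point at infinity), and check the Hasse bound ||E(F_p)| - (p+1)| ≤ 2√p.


Affine points = {(1, 9), (1, 10), (3, 4), (3, 15), (4, 6), (4, 13), (5, 2), (5, 17), (7, 6), (7, 13), (8, 6), (8, 13), (11, 5), (11, 14), (12, 5), (12, 14), (14, 0), (15, 5), (15, 14), (16, 8), (16, 11), (17, 3), (17, 16)}; affine count = 23; |E(F_19)| = 24.

Discriminant check: Δ ∝ 4a³ + 27b² = 4·2³ + 27·2² = 4·8 + 27·4 ≡ 7 (mod 19). Nonzero ⇒ E is nonsingular.
For each x ∈ F_19, compute rhs = x³ + 2·x + 2 mod 19, then count y ∈ F_19 with y² ≡ rhs.
  x = 0: rhs = 2, matching y values: none (0 points).
  x = 1: rhs = 5, matching y values: 9, 10 (2 points).
  x = 2: rhs = 14, matching y values: none (0 points).
  x = 3: rhs = 16, matching y values: 4, 15 (2 points).
  x = 4: rhs = 17, matching y values: 6, 13 (2 points).
  x = 5: rhs = 4, matching y values: 2, 17 (2 points).
  x = 6: rhs = 2, matching y values: none (0 points).
  x = 7: rhs = 17, matching y values: 6, 13 (2 points).
  x = 8: rhs = 17, matching y values: 6, 13 (2 points).
  x = 9: rhs = 8, matching y values: none (0 points).
  x = 10: rhs = 15, matching y values: none (0 points).
  x = 11: rhs = 6, matching y values: 5, 14 (2 points).
  x = 12: rhs = 6, matching y values: 5, 14 (2 points).
  x = 13: rhs = 2, matching y values: none (0 points).
  x = 14: rhs = 0, matching y values: 0 (1 points).
  x = 15: rhs = 6, matching y values: 5, 14 (2 points).
  x = 16: rhs = 7, matching y values: 8, 11 (2 points).
  x = 17: rhs = 9, matching y values: 3, 16 (2 points).
  x = 18: rhs = 18, matching y values: none (0 points).
Total affine count: 23.
Full point count |E(F_19)| = 23 + 1 = 24.
Hasse bound: |24 − (19+1)| = |4| = 4 ≤ 2√19 ≈ 8.7178 ✓.


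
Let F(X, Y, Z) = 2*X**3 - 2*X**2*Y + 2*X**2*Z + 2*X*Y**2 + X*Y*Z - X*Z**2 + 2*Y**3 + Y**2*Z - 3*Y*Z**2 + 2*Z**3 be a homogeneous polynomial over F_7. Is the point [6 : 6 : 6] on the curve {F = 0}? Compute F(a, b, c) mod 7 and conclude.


F(6,6,6) ≡ 1 (mod 7); P is NOT on the curve.

Evaluate F(6, 6, 6) term-by-term (mod 7).
  2*X**3 ↦ 2·216·1·1 = 432
  -2*X**2*Y ↦ -2·36·6·1 = -432
  2*X**2*Z ↦ 2·36·1·6 = 432
  2*X*Y**2 ↦ 2·6·36·1 = 432
  X*Y*Z ↦ 1·6·6·6 = 216
  -X*Z**2 ↦ -1·6·1·36 = -216
  2*Y**3 ↦ 2·1·216·1 = 432
  Y**2*Z ↦ 1·1·36·6 = 216
  -3*Y*Z**2 ↦ -3·1·6·36 = -648
  2*Z**3 ↦ 2·1·1·216 = 432
Sum: F(6, 6, 6) = (432) + (-432) + (432) + (432) + (216) + (-216) + (432) + (216) + (-648) + (432) = 1296.
Reducing mod 7: 1296 ≡ 1 (mod 7).
Since F(a, b, c) ≡ 1 ≠ 0 (mod 7), P does NOT lie on the curve.


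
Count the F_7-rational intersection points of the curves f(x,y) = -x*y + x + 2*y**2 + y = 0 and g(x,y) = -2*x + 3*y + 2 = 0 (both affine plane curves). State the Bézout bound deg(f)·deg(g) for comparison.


Common zeros: {(3, 6), (5, 5)}; count = 2; Bézout bound = 2.

deg(f) = 2, deg(g) = 1, so Bézout bound = 2.
Scan x ∈ F_7. For each x, list the y ∈ F_7 with f(x, y) ≡ 0 and those with g(x, y) ≡ 0 (mod 7); the common zeros in that column are the intersection.
  x = 0: f ≡ 0 at y ∈ {0, 3}; g ≡ 0 at y ∈ {4}; common: ∅.
  x = 1: f ≡ 0 at y ∈ ∅; g ≡ 0 at y ∈ {0}; common: ∅.
  x = 2: f ≡ 0 at y ∈ ∅; g ≡ 0 at y ∈ {3}; common: ∅.
  x = 3: f ≡ 0 at y ∈ {2, 6}; g ≡ 0 at y ∈ {6}; common: {6}.
  x = 4: f ≡ 0 at y ∈ ∅; g ≡ 0 at y ∈ {2}; common: ∅.
  x = 5: f ≡ 0 at y ∈ {4, 5}; g ≡ 0 at y ∈ {5}; common: {5}.
  x = 6: f ≡ 0 at y ∈ ∅; g ≡ 0 at y ∈ {1}; common: ∅.
Collecting: common zeros = {(3, 6), (5, 5)}, so the count is 2.
Comparison with the Bézout bound: 2 ≤ 2 = deg(f)·deg(g), as expected for curves with no common component (the bound is attained).


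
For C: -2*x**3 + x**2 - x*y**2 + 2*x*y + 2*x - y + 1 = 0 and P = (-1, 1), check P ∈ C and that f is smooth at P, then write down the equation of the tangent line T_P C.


Tangent line at P: -5*x - y - 4 = 0.

Step 1: f(-1, 1) = 0, so P lies on C.
Step 2: partial derivatives
  f_x(x, y) = -6*x**2 + 2*x - y**2 + 2*y + 2, f_y(x, y) = -2*x*y + 2*x - 1.
  f_x(P) = -5, f_y(P) = -1 (gradient nonzero, so P is smooth).
Step 3: tangent line at P: -5·(x − -1) + -1·(y − 1) = 0.
Expanding: -5*x - y - 4 = 0.


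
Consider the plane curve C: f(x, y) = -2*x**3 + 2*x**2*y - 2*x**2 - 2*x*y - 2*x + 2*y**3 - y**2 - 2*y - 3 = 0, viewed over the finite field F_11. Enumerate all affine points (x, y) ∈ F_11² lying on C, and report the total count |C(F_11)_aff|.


Affine F_11-points: {(1, 8), (2, 9), (3, 9), (5, 3), (8, 5), (10, 6)}; count = 6.

For each of the 121 pairs (x, y) ∈ F_11², evaluate f(x, y) mod 11. Record the zeros.
  x = 0: [0↦8, 1↦7, 2↦5, 3↦3, 4↦2, 5↦3, 6↦7, 7↦4, 8↦6, 9↦3, 10↦7]  zeros at y ∈ ∅
  x = 1: [0↦2, 1↦1, 2↦10, 3↦8, 4↦7, 5↦8, 6↦1, 7↦9, 8↦0, 9↦8, 10↦1]  zeros at y ∈ {8}
  x = 2: [0↦2, 1↦5, 2↦7, 3↦9, 4↦1, 5↦6, 6↦3, 7↦4, 8↦10, 9↦0, 10↦8]  zeros at y ∈ {9}
  x = 3: [0↦7, 1↦7, 2↦6, 3↦5, 4↦5, 5↦7, 6↦1, 7↦10, 8↦2, 9↦0, 10↦5]  zeros at y ∈ {9}
  x = 4: [0↦5, 1↦6, 2↦6, 3↦6, 4↦7, 5↦10, 6↦5, 7↦4, 8↦8, 9↦7, 10↦2]  zeros at y ∈ ∅
  x = 5: [0↦6, 1↦1, 2↦6, 3↦0, 4↦6, 5↦3, 6↦3, 7↦7, 8↦5, 9↦9, 10↦9]  zeros at y ∈ {3}
  x = 6: [0↦9, 1↦2, 2↦5, 3↦8, 4↦1, 5↦7, 6↦5, 7↦7, 8↦3, 9↦5, 10↦3]  zeros at y ∈ ∅
  x = 7: [0↦2, 1↦8, 2↦2, 3↦7, 4↦2, 5↦10, 6↦10, 7↦3, 8↦1, 9↦5, 10↦5]  zeros at y ∈ ∅
  x = 8: [0↦6, 1↦7, 2↦7, 3↦7, 4↦8, 5↦0, 6↦6, 7↦5, 8↦9, 9↦8, 10↦3]  zeros at y ∈ {5}
  x = 9: [0↦9, 1↦9, 2↦8, 3↦7, 4↦7, 5↦9, 6↦3, 7↦1, 8↦4, 9↦2, 10↦7]  zeros at y ∈ ∅
  x = 10: [0↦10, 1↦2, 2↦4, 3↦6, 4↦9, 5↦3, 6↦0, 7↦1, 8↦7, 9↦8, 10↦5]  zeros at y ∈ {6}
Collecting zeros: affine points = {(1, 8), (2, 9), (3, 9), (5, 3), (8, 5), (10, 6)}.
Total count |C(F_11)_aff| = 6.


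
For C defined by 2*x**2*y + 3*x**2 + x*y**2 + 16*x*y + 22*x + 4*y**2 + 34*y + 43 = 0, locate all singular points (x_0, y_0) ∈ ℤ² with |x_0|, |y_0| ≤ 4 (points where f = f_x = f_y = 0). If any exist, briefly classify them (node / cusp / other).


Singular points: {(-3, -2)}; classification: node.

Compute partial derivatives:
  f_x = 4*x*y + 6*x + y**2 + 16*y + 22.
  f_y = 2*x**2 + 2*x*y + 16*x + 8*y + 34.
Scan x_0 ∈ {−4, ..., 4}. For each x_0, f_y(x_0, y) is a polynomial in y; find its integer roots y ∈ {−4, ..., 4}, then test f_x and f at those candidates.
  x = -4: f_y(-4, y) = 2; no integer root y with |y| ≤ 4.
  x = -3: f_y(-3, y) = 2*y + 4; vanishes at y ∈ {-2}. (-3, -2): f_x = 0, f = 0 — SINGULAR.
  x = -2: f_y(-2, y) = 4*y + 10; no integer root y with |y| ≤ 4.
  x = -1: f_y(-1, y) = 6*y + 20; no integer root y with |y| ≤ 4.
  x = 0: f_y(0, y) = 8*y + 34; no integer root y with |y| ≤ 4.
  x = 1: f_y(1, y) = 10*y + 52; no integer root y with |y| ≤ 4.
  x = 2: f_y(2, y) = 12*y + 74; no integer root y with |y| ≤ 4.
  x = 3: f_y(3, y) = 14*y + 100; no integer root y with |y| ≤ 4.
  x = 4: f_y(4, y) = 16*y + 130; no integer root y with |y| ≤ 4.
Only singular point on the grid: (-3, -2).
Classify: substitute x = -3 + u, y = -2 + v and expand: f = 2*u**2*v - u**2 + u*v**2 + v**2.
No constant or linear terms (consistent with a singular point). Quadratic part: -u**2 + v**2. Cubic part: 2*u**2*v + u*v**2.
The quadratic part v**2 - u**2 = (v − u)(v + u) splits into two distinct linear factors, so there are two distinct tangent lines y − -2 = ±(x − -3) — this is a node (ordinary double point).
Classification: node.


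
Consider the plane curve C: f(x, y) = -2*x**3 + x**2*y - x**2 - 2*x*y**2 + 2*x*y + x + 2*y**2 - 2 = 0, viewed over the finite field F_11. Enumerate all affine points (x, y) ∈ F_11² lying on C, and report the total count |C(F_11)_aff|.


Affine F_11-points: {(0, 1), (0, 10), (1, 5), (2, 6), (2, 9), (3, 4), (3, 8), (5, 5), (5, 9), (7, 3), (7, 5), (8, 3), (8, 9), (10, 7)}; count = 14.

For each of the 121 pairs (x, y) ∈ F_11², evaluate f(x, y) mod 11. Record the zeros.
  x = 0: [0↦9, 1↦0, 2↦6, 3↦5, 4↦8, 5↦4, 6↦4, 7↦8, 8↦5, 9↦6, 10↦0]  zeros at y ∈ {1, 10}
  x = 1: [0↦7, 1↦10, 2↦2, 3↦5, 4↦8, 5↦0, 6↦3, 7↦6, 8↦9, 9↦1, 10↦4]  zeros at y ∈ {5}
  x = 2: [0↦2, 1↦8, 2↦10, 3↦8, 4↦2, 5↦3, 6↦0, 7↦4, 8↦4, 9↦0, 10↦3]  zeros at y ∈ {6, 9}
  x = 3: [0↦4, 1↦4, 2↦7, 3↦2, 4↦0, 5↦1, 6↦5, 7↦1, 8↦0, 9↦2, 10↦7]  zeros at y ∈ {4, 8}
  x = 4: [0↦1, 1↦8, 2↦3, 3↦8, 4↦1, 5↦4, 6↦6, 7↦7, 8↦7, 9↦6, 10↦4]  zeros at y ∈ ∅
  x = 5: [0↦3, 1↦8, 2↦8, 3↦3, 4↦4, 5↦0, 6↦2, 7↦10, 8↦2, 9↦0, 10↦4]  zeros at y ∈ {5, 9}
  x = 6: [0↦9, 1↦3, 2↦10, 3↦8, 4↦8, 5↦10, 6↦3, 7↦9, 8↦6, 9↦5, 10↦6]  zeros at y ∈ ∅
  x = 7: [0↦7, 1↦3, 2↦8, 3↦0, 4↦1, 5↦0, 6↦8, 7↦3, 8↦7, 9↦9, 10↦9]  zeros at y ∈ {3, 5}
  x = 8: [0↦7, 1↦7, 2↦1, 3↦0, 4↦4, 5↦2, 6↦5, 7↦2, 8↦4, 9↦0, 10↦1]  zeros at y ∈ {3, 9}
  x = 9: [0↦8, 1↦3, 2↦10, 3↦7, 4↦5, 5↦4, 6↦4, 7↦5, 8↦7, 9↦10, 10↦3]  zeros at y ∈ ∅
  x = 10: [0↦9, 1↦1, 2↦1, 3↦9, 4↦3, 5↦5, 6↦4, 7↦0, 8↦4, 9↦5, 10↦3]  zeros at y ∈ {7}
Collecting zeros: affine points = {(0, 1), (0, 10), (1, 5), (2, 6), (2, 9), (3, 4), (3, 8), (5, 5), (5, 9), (7, 3), (7, 5), (8, 3), (8, 9), (10, 7)}.
Total count |C(F_11)_aff| = 14.


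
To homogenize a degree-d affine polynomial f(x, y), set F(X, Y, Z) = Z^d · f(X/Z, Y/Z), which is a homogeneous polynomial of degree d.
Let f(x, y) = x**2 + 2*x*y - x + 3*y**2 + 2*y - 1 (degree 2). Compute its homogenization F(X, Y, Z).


F(X, Y, Z) = X**2 + 2*X*Y - X*Z + 3*Y**2 + 2*Y*Z - Z**2

deg(f) = 2.
Substitute x = X/Z, y = Y/Z into f, then multiply by Z^2.
  monomial 1·x^2·y^0 ↦ 1·X^2·Y^0·Z^0.
  monomial 2·x^1·y^1 ↦ 2·X^1·Y^1·Z^0.
  monomial -1·x^1·y^0 ↦ -1·X^1·Y^0·Z^1.
  monomial 3·x^0·y^2 ↦ 3·X^0·Y^2·Z^0.
  monomial 2·x^0·y^1 ↦ 2·X^0·Y^1·Z^1.
  monomial -1·x^0·y^0 ↦ -1·X^0·Y^0·Z^2.
Collecting: F(X, Y, Z) = X**2 + 2*X*Y - X*Z + 3*Y**2 + 2*Y*Z - Z**2.


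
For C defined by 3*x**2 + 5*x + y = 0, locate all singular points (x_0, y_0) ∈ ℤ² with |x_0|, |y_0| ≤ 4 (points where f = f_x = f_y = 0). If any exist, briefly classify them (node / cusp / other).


No singular points in the scanned grid; C is smooth there.

Compute partial derivatives:
  f_x = 6*x + 5.
  f_y = 1.
f_y = 1 is a nonzero constant, so f_y never vanishes: no point (x, y) can satisfy f = f_x = f_y = 0. In particular no (x, y) ∈ {−4, ..., 4}² is singular; the curve is smooth.


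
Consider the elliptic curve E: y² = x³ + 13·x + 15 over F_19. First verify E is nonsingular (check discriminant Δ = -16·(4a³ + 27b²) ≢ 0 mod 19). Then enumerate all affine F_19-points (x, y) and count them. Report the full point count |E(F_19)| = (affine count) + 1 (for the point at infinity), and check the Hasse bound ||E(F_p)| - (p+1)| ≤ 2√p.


Affine points = {(2, 7), (2, 12), (3, 9), (3, 10), (4, 6), (4, 13), (6, 9), (6, 10), (8, 2), (8, 17), (9, 5), (9, 14), (10, 9), (10, 10), (11, 8), (11, 11), (13, 5), (13, 14), (16, 5), (16, 14), (17, 0), (18, 1), (18, 18)}; affine count = 23; |E(F_19)| = 24.

Discriminant check: Δ ∝ 4a³ + 27b² = 4·13³ + 27·15² = 4·2197 + 27·225 ≡ 5 (mod 19). Nonzero ⇒ E is nonsingular.
For each x ∈ F_19, compute rhs = x³ + 13·x + 15 mod 19, then count y ∈ F_19 with y² ≡ rhs.
  x = 0: rhs = 15, matching y values: none (0 points).
  x = 1: rhs = 10, matching y values: none (0 points).
  x = 2: rhs = 11, matching y values: 7, 12 (2 points).
  x = 3: rhs = 5, matching y values: 9, 10 (2 points).
  x = 4: rhs = 17, matching y values: 6, 13 (2 points).
  x = 5: rhs = 15, matching y values: none (0 points).
  x = 6: rhs = 5, matching y values: 9, 10 (2 points).
  x = 7: rhs = 12, matching y values: none (0 points).
  x = 8: rhs = 4, matching y values: 2, 17 (2 points).
  x = 9: rhs = 6, matching y values: 5, 14 (2 points).
  x = 10: rhs = 5, matching y values: 9, 10 (2 points).
  x = 11: rhs = 7, matching y values: 8, 11 (2 points).
  x = 12: rhs = 18, matching y values: none (0 points).
  x = 13: rhs = 6, matching y values: 5, 14 (2 points).
  x = 14: rhs = 15, matching y values: none (0 points).
  x = 15: rhs = 13, matching y values: none (0 points).
  x = 16: rhs = 6, matching y values: 5, 14 (2 points).
  x = 17: rhs = 0, matching y values: 0 (1 points).
  x = 18: rhs = 1, matching y values: 1, 18 (2 points).
Total affine count: 23.
Full point count |E(F_19)| = 23 + 1 = 24.
Hasse bound: |24 − (19+1)| = |4| = 4 ≤ 2√19 ≈ 8.7178 ✓.


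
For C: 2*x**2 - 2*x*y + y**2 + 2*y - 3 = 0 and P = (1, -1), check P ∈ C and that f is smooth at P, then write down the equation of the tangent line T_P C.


Tangent line at P: 6*x - 2*y - 8 = 0.

Step 1: f(1, -1) = 0, so P lies on C.
Step 2: partial derivatives
  f_x(x, y) = 4*x - 2*y, f_y(x, y) = -2*x + 2*y + 2.
  f_x(P) = 6, f_y(P) = -2 (gradient nonzero, so P is smooth).
Step 3: tangent line at P: 6·(x − 1) + -2·(y − -1) = 0.
Expanding: 6*x - 2*y - 8 = 0.


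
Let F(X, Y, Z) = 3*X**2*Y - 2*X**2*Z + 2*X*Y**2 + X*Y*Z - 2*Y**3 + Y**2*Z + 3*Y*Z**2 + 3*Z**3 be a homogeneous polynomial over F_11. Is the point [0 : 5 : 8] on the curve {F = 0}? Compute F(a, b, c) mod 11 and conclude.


F(0,5,8) ≡ 4 (mod 11); P is NOT on the curve.

Evaluate F(0, 5, 8) term-by-term (mod 11).
  3*X**2*Y ↦ 3·0·5·1 = 0
  -2*X**2*Z ↦ -2·0·1·8 = 0
  2*X*Y**2 ↦ 2·0·25·1 = 0
  X*Y*Z ↦ 1·0·5·8 = 0
  -2*Y**3 ↦ -2·1·125·1 = -250
  Y**2*Z ↦ 1·1·25·8 = 200
  3*Y*Z**2 ↦ 3·1·5·64 = 960
  3*Z**3 ↦ 3·1·1·512 = 1536
Sum: F(0, 5, 8) = (0) + (0) + (0) + (0) + (-250) + (200) + (960) + (1536) = 2446.
Reducing mod 11: 2446 ≡ 4 (mod 11).
Since F(a, b, c) ≡ 4 ≠ 0 (mod 11), P does NOT lie on the curve.


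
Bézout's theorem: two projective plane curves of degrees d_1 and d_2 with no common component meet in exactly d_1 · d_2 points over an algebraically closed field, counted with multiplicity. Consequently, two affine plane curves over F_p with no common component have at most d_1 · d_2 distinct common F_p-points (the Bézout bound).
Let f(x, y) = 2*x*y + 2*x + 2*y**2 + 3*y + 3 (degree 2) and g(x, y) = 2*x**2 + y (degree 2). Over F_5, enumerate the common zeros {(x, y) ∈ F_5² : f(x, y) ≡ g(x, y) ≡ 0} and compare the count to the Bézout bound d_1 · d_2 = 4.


Common zeros: {(3, 2)}; count = 1; Bézout bound = 4.

deg(f) = 2, deg(g) = 2, so Bézout bound = 4.
Scan x ∈ F_5. For each x, list the y ∈ F_5 with f(x, y) ≡ 0 and those with g(x, y) ≡ 0 (mod 5); the common zeros in that column are the intersection.
  x = 0: f ≡ 0 at y ∈ {3}; g ≡ 0 at y ∈ {0}; common: ∅.
  x = 1: f ≡ 0 at y ∈ {0}; g ≡ 0 at y ∈ {3}; common: ∅.
  x = 2: f ≡ 0 at y ∈ ∅; g ≡ 0 at y ∈ {2}; common: ∅.
  x = 3: f ≡ 0 at y ∈ {1, 2}; g ≡ 0 at y ∈ {2}; common: {2}.
  x = 4: f ≡ 0 at y ∈ ∅; g ≡ 0 at y ∈ {3}; common: ∅.
Collecting: common zeros = {(3, 2)}, so the count is 1.
Comparison with the Bézout bound: 1 ≤ 4 = deg(f)·deg(g), as expected for curves with no common component (the affine F_5-count falls short of the bound because intersections may lie at infinity, over extension fields, or carry multiplicity).


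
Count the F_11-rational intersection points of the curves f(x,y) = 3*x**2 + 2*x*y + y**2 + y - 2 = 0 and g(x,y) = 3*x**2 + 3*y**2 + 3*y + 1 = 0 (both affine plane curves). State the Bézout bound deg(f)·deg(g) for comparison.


Common zeros: {(1, 2)}; count = 1; Bézout bound = 4.

deg(f) = 2, deg(g) = 2, so Bézout bound = 4.
Scan x ∈ F_11. For each x, list the y ∈ F_11 with f(x, y) ≡ 0 and those with g(x, y) ≡ 0 (mod 11); the common zeros in that column are the intersection.
  x = 0: f ≡ 0 at y ∈ {1, 9}; g ≡ 0 at y ∈ ∅; common: ∅.
  x = 1: f ≡ 0 at y ∈ {2, 6}; g ≡ 0 at y ∈ {2, 8}; common: {2}.
  x = 2: f ≡ 0 at y ∈ ∅; g ≡ 0 at y ∈ ∅; common: ∅.
  x = 3: f ≡ 0 at y ∈ {1, 3}; g ≡ 0 at y ∈ {4, 6}; common: ∅.
  x = 4: f ≡ 0 at y ∈ ∅; g ≡ 0 at y ∈ {1, 9}; common: ∅.
  x = 5: f ≡ 0 at y ∈ {2, 9}; g ≡ 0 at y ∈ ∅; common: ∅.
  x = 6: f ≡ 0 at y ∈ {3, 6}; g ≡ 0 at y ∈ ∅; common: ∅.
  x = 7: f ≡ 0 at y ∈ ∅; g ≡ 0 at y ∈ {1, 9}; common: ∅.
  x = 8: f ≡ 0 at y ∈ ∅; g ≡ 0 at y ∈ {4, 6}; common: ∅.
  x = 9: f ≡ 0 at y ∈ ∅; g ≡ 0 at y ∈ ∅; common: ∅.
  x = 10: f ≡ 0 at y ∈ ∅; g ≡ 0 at y ∈ {2, 8}; common: ∅.
Collecting: common zeros = {(1, 2)}, so the count is 1.
Comparison with the Bézout bound: 1 ≤ 4 = deg(f)·deg(g), as expected for curves with no common component (the affine F_11-count falls short of the bound because intersections may lie at infinity, over extension fields, or carry multiplicity).


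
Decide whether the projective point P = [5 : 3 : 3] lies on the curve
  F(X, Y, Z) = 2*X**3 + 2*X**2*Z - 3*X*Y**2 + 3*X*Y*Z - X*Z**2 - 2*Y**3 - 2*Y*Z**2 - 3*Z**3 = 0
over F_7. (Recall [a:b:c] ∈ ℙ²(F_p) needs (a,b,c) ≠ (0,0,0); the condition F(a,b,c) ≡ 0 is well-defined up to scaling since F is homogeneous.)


F(5,3,3) ≡ 5 (mod 7); P is NOT on the curve.

Evaluate F(5, 3, 3) term-by-term (mod 7).
  2*X**3 ↦ 2·125·1·1 = 250
  2*X**2*Z ↦ 2·25·1·3 = 150
  -3*X*Y**2 ↦ -3·5·9·1 = -135
  3*X*Y*Z ↦ 3·5·3·3 = 135
  -X*Z**2 ↦ -1·5·1·9 = -45
  -2*Y**3 ↦ -2·1·27·1 = -54
  -2*Y*Z**2 ↦ -2·1·3·9 = -54
  -3*Z**3 ↦ -3·1·1·27 = -81
Sum: F(5, 3, 3) = (250) + (150) + (-135) + (135) + (-45) + (-54) + (-54) + (-81) = 166.
Reducing mod 7: 166 ≡ 5 (mod 7).
Since F(a, b, c) ≡ 5 ≠ 0 (mod 7), P does NOT lie on the curve.


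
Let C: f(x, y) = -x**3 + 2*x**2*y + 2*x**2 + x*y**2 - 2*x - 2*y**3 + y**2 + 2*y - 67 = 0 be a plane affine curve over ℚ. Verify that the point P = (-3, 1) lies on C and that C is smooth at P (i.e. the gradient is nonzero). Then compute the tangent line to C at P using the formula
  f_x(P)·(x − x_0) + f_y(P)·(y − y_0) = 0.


Tangent line at P: -52*x + 10*y - 166 = 0.

Step 1: f(-3, 1) = 0, so P lies on C.
Step 2: partial derivatives
  f_x(x, y) = -3*x**2 + 4*x*y + 4*x + y**2 - 2, f_y(x, y) = 2*x**2 + 2*x*y - 6*y**2 + 2*y + 2.
  f_x(P) = -52, f_y(P) = 10 (gradient nonzero, so P is smooth).
Step 3: tangent line at P: -52·(x − -3) + 10·(y − 1) = 0.
Expanding: -52*x + 10*y - 166 = 0.


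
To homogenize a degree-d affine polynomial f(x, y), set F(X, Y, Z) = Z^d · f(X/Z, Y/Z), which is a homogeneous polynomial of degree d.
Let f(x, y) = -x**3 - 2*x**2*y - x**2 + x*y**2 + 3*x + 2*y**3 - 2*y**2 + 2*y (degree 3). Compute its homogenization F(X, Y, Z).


F(X, Y, Z) = -X**3 - 2*X**2*Y - X**2*Z + X*Y**2 + 3*X*Z**2 + 2*Y**3 - 2*Y**2*Z + 2*Y*Z**2

deg(f) = 3.
Substitute x = X/Z, y = Y/Z into f, then multiply by Z^3.
  monomial -1·x^3·y^0 ↦ -1·X^3·Y^0·Z^0.
  monomial -2·x^2·y^1 ↦ -2·X^2·Y^1·Z^0.
  monomial -1·x^2·y^0 ↦ -1·X^2·Y^0·Z^1.
  monomial 1·x^1·y^2 ↦ 1·X^1·Y^2·Z^0.
  monomial 3·x^1·y^0 ↦ 3·X^1·Y^0·Z^2.
  monomial 2·x^0·y^3 ↦ 2·X^0·Y^3·Z^0.
  monomial -2·x^0·y^2 ↦ -2·X^0·Y^2·Z^1.
  monomial 2·x^0·y^1 ↦ 2·X^0·Y^1·Z^2.
Collecting: F(X, Y, Z) = -X**3 - 2*X**2*Y - X**2*Z + X*Y**2 + 3*X*Z**2 + 2*Y**3 - 2*Y**2*Z + 2*Y*Z**2.


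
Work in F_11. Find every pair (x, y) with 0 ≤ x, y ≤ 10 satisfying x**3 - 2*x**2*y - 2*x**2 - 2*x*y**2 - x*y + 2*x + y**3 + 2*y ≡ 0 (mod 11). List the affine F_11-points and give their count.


Affine F_11-points: {(0, 0), (0, 3), (0, 8), (2, 5), (3, 6), (5, 9), (7, 1), (8, 7), (8, 10)}; count = 9.

For each of the 121 pairs (x, y) ∈ F_11², evaluate f(x, y) mod 11. Record the zeros.
  x = 0: [0↦0, 1↦3, 2↦1, 3↦0, 4↦6, 5↦3, 6↦8, 7↦5, 8↦0, 9↦10, 10↦8]  zeros at y ∈ {0, 3, 8}
  x = 1: [0↦1, 1↦10, 2↦10, 3↦7, 4↦7, 5↦5, 6↦7, 7↦8, 8↦3, 9↦9, 10↦10]  zeros at y ∈ ∅
  x = 2: [0↦4, 1↦4, 2↦2, 3↦4, 4↦5, 5↦0, 6↦6, 7↦7, 8↦9, 9↦7, 10↦7]  zeros at y ∈ {5}
  x = 3: [0↦4, 1↦2, 2↦5, 3↦8, 4↦6, 5↦5, 6↦0, 7↦8, 8↦2, 9↦10, 10↦5]  zeros at y ∈ {6}
  x = 4: [0↦7, 1↦10, 2↦3, 3↦3, 4↦5, 5↦4, 6↦6, 7↦6, 8↦10, 9↦2, 10↦10]  zeros at y ∈ ∅
  x = 5: [0↦8, 1↦1, 2↦2, 3↦6, 4↦8, 5↦3, 6↦8, 7↦7, 8↦6, 9↦0, 10↦6]  zeros at y ∈ {9}
  x = 6: [0↦2, 1↦3, 2↦8, 3↦1, 4↦10, 5↦8, 6↦1, 7↦6, 8↦7, 9↦10, 10↦10]  zeros at y ∈ ∅
  x = 7: [0↦6, 1↦0, 2↦5, 3↦5, 4↦6, 5↦3, 6↦2, 7↦9, 8↦8, 9↦5, 10↦6]  zeros at y ∈ {1}
  x = 8: [0↦4, 1↦9, 2↦10, 3↦2, 4↦2, 5↦5, 6↦6, 7↦0, 8↦4, 9↦2, 10↦0]  zeros at y ∈ {7, 10}
  x = 9: [0↦2, 1↦3, 2↦7, 3↦9, 4↦4, 5↦9, 6↦8, 7↦7, 8↦1, 9↦7, 10↦9]  zeros at y ∈ ∅
  x = 10: [0↦6, 1↦10, 2↦2, 3↦10, 4↦7, 5↦10, 6↦3, 7↦3, 8↦5, 9↦4, 10↦6]  zeros at y ∈ ∅
Collecting zeros: affine points = {(0, 0), (0, 3), (0, 8), (2, 5), (3, 6), (5, 9), (7, 1), (8, 7), (8, 10)}.
Total count |C(F_11)_aff| = 9.


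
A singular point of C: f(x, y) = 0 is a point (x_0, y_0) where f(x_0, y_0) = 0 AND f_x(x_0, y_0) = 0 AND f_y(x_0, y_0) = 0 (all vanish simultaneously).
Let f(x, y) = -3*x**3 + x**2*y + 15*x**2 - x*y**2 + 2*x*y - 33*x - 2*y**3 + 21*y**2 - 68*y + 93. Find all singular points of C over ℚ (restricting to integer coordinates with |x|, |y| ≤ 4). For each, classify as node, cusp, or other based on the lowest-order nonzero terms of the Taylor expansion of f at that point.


Singular points: {(2, 3)}; classification: cusp.

Compute partial derivatives:
  f_x = -9*x**2 + 2*x*y + 30*x - y**2 + 2*y - 33.
  f_y = x**2 - 2*x*y + 2*x - 6*y**2 + 42*y - 68.
Scan x_0 ∈ {−4, ..., 4}. For each x_0, f_y(x_0, y) is a polynomial in y; find its integer roots y ∈ {−4, ..., 4}, then test f_x and f at those candidates.
  x = -4: f_y(-4, y) = -6*y**2 + 50*y - 60; no integer root y with |y| ≤ 4.
  x = -3: f_y(-3, y) = -6*y**2 + 48*y - 65; no integer root y with |y| ≤ 4.
  x = -2: f_y(-2, y) = -6*y**2 + 46*y - 68; vanishes at y ∈ {2}. (-2, 2): f_x = -137 ≠ 0.
  x = -1: f_y(-1, y) = -6*y**2 + 44*y - 69; no integer root y with |y| ≤ 4.
  x = 0: f_y(0, y) = -6*y**2 + 42*y - 68; no integer root y with |y| ≤ 4.
  x = 1: f_y(1, y) = -6*y**2 + 40*y - 65; no integer root y with |y| ≤ 4.
  x = 2: f_y(2, y) = -6*y**2 + 38*y - 60; vanishes at y ∈ {3}. (2, 3): f_x = 0, f = 0 — SINGULAR.
  x = 3: f_y(3, y) = -6*y**2 + 36*y - 53; no integer root y with |y| ≤ 4.
  x = 4: f_y(4, y) = -6*y**2 + 34*y - 44; vanishes at y ∈ {2}. (4, 2): f_x = -41 ≠ 0.
Only singular point on the grid: (2, 3).
Classify: substitute x = 2 + u, y = 3 + v and expand: f = -3*u**3 + u**2*v - u*v**2 - 2*v**3 + v**2.
No constant or linear terms (consistent with a singular point). Quadratic part: v**2. Cubic part: -3*u**3 + u**2*v - u*v**2 - 2*v**3.
The quadratic part v**2 is a perfect square, so there is a single (double) tangent line v = 0, i.e. y = 3. Restricting the cubic part to that line (v = 0) leaves -3*u**3 ≠ 0, so f is not divisible by v and the branch is v² ≈ 3*u**3 to lowest order — this is a cusp.
Classification: cusp.


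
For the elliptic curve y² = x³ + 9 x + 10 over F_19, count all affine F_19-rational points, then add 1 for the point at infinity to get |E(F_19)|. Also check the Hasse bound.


Affine points = {(1, 1), (1, 18), (2, 6), (2, 13), (3, 8), (3, 11), (5, 3), (5, 16), (7, 6), (7, 13), (8, 9), (8, 10), (10, 6), (10, 13), (13, 5), (13, 14), (14, 7), (14, 12), (15, 9), (15, 10), (18, 0)}; affine count = 21; |E(F_19)| = 22.

Discriminant check: Δ ∝ 4a³ + 27b² = 4·9³ + 27·10² = 4·729 + 27·100 ≡ 11 (mod 19). Nonzero ⇒ E is nonsingular.
For each x ∈ F_19, compute rhs = x³ + 9·x + 10 mod 19, then count y ∈ F_19 with y² ≡ rhs.
  x = 0: rhs = 10, matching y values: none (0 points).
  x = 1: rhs = 1, matching y values: 1, 18 (2 points).
  x = 2: rhs = 17, matching y values: 6, 13 (2 points).
  x = 3: rhs = 7, matching y values: 8, 11 (2 points).
  x = 4: rhs = 15, matching y values: none (0 points).
  x = 5: rhs = 9, matching y values: 3, 16 (2 points).
  x = 6: rhs = 14, matching y values: none (0 points).
  x = 7: rhs = 17, matching y values: 6, 13 (2 points).
  x = 8: rhs = 5, matching y values: 9, 10 (2 points).
  x = 9: rhs = 3, matching y values: none (0 points).
  x = 10: rhs = 17, matching y values: 6, 13 (2 points).
  x = 11: rhs = 15, matching y values: none (0 points).
  x = 12: rhs = 3, matching y values: none (0 points).
  x = 13: rhs = 6, matching y values: 5, 14 (2 points).
  x = 14: rhs = 11, matching y values: 7, 12 (2 points).
  x = 15: rhs = 5, matching y values: 9, 10 (2 points).
  x = 16: rhs = 13, matching y values: none (0 points).
  x = 17: rhs = 3, matching y values: none (0 points).
  x = 18: rhs = 0, matching y values: 0 (1 points).
Total affine count: 21.
Full point count |E(F_19)| = 21 + 1 = 22.
Hasse bound: |22 − (19+1)| = |2| = 2 ≤ 2√19 ≈ 8.7178 ✓.


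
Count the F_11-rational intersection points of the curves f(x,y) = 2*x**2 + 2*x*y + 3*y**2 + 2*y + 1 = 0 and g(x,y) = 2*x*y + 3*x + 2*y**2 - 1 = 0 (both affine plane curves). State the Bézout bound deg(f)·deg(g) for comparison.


Common zeros: {(4, 0)}; count = 1; Bézout bound = 4.

deg(f) = 2, deg(g) = 2, so Bézout bound = 4.
Scan x ∈ F_11. For each x, list the y ∈ F_11 with f(x, y) ≡ 0 and those with g(x, y) ≡ 0 (mod 11); the common zeros in that column are the intersection.
  x = 0: f ≡ 0 at y ∈ {6, 8}; g ≡ 0 at y ∈ ∅; common: ∅.
  x = 1: f ≡ 0 at y ∈ ∅; g ≡ 0 at y ∈ ∅; common: ∅.
  x = 2: f ≡ 0 at y ∈ {2, 7}; g ≡ 0 at y ∈ {1, 8}; common: ∅.
  x = 3: f ≡ 0 at y ∈ {4, 8}; g ≡ 0 at y ∈ {3, 5}; common: ∅.
  x = 4: f ≡ 0 at y ∈ {0, 4}; g ≡ 0 at y ∈ {0, 7}; common: {0}.
  x = 5: f ≡ 0 at y ∈ {1, 6}; g ≡ 0 at y ∈ ∅; common: ∅.
  x = 6: f ≡ 0 at y ∈ ∅; g ≡ 0 at y ∈ ∅; common: ∅.
  x = 7: f ≡ 0 at y ∈ {0, 2}; g ≡ 0 at y ∈ {6, 9}; common: ∅.
  x = 8: f ≡ 0 at y ∈ ∅; g ≡ 0 at y ∈ ∅; common: ∅.
  x = 9: f ≡ 0 at y ∈ ∅; g ≡ 0 at y ∈ ∅; common: ∅.
  x = 10: f ≡ 0 at y ∈ ∅; g ≡ 0 at y ∈ {2, 10}; common: ∅.
Collecting: common zeros = {(4, 0)}, so the count is 1.
Comparison with the Bézout bound: 1 ≤ 4 = deg(f)·deg(g), as expected for curves with no common component (the affine F_11-count falls short of the bound because intersections may lie at infinity, over extension fields, or carry multiplicity).


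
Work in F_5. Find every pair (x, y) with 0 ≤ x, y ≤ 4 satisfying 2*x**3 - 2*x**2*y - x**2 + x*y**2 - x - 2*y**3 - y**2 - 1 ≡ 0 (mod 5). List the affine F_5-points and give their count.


Affine F_5-points: {(0, 4), (1, 1), (2, 1), (2, 3), (2, 4)}; count = 5.

For each of the 25 pairs (x, y) ∈ F_5², evaluate f(x, y) mod 5. Record the zeros.
  x = 0: [0↦4, 1↦1, 2↦4, 3↦1, 4↦0]  zeros at y ∈ {4}
  x = 1: [0↦4, 1↦0, 2↦4, 3↦4, 4↦3]  zeros at y ∈ {1}
  x = 2: [0↦4, 1↦0, 2↦1, 3↦0, 4↦0]  zeros at y ∈ {1, 3, 4}
  x = 3: [0↦1, 1↦3, 2↦2, 3↦1, 4↦3]  zeros at y ∈ ∅
  x = 4: [0↦2, 1↦1, 2↦4, 3↦4, 4↦4]  zeros at y ∈ ∅
Collecting zeros: affine points = {(0, 4), (1, 1), (2, 1), (2, 3), (2, 4)}.
Total count |C(F_5)_aff| = 5.
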